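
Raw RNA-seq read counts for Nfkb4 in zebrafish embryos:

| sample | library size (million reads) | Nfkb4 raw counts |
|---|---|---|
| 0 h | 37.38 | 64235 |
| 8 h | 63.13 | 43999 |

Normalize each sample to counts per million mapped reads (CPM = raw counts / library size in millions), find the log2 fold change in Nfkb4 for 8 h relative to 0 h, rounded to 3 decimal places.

CPM(0 h) = 64235 / 37.38 = 1718.4323
CPM(8 h) = 43999 / 63.13 = 696.9587
Fold change = 696.9587 / 1718.4323 = 0.40558
log2(0.40558) = -1.3019

-1.302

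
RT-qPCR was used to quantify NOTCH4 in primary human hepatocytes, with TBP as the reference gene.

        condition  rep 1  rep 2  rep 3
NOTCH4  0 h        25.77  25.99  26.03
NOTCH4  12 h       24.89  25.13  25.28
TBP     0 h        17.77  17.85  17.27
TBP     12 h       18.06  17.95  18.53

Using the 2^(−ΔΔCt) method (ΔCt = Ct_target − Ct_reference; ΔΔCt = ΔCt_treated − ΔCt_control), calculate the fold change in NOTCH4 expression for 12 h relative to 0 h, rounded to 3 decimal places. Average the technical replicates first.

2.603

Mean Ct: NOTCH4 0 h 25.930; NOTCH4 12 h 25.100; TBP 0 h 17.630; TBP 12 h 18.180
ΔCt(0 h) = 25.930 − 17.630 = 8.300
ΔCt(12 h) = 25.100 − 18.180 = 6.920
ΔΔCt = 6.920 − 8.300 = -1.380
Fold change = 2^(−(-1.380)) = 2^1.380 = 2.6027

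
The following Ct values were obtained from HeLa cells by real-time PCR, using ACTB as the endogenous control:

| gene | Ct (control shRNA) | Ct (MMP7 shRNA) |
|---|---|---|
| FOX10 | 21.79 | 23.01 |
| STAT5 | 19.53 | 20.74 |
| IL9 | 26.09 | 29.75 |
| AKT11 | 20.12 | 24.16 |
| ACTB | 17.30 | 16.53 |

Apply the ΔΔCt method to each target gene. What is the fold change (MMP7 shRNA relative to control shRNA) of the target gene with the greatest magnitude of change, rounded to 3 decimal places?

FOX10: ΔΔCt = (23.01−16.53) − (21.79−17.30) = 6.48 − 4.49 = 1.99; fold change = 2^-1.99 = 0.252
STAT5: ΔΔCt = (20.74−16.53) − (19.53−17.30) = 4.21 − 2.23 = 1.98; fold change = 2^-1.98 = 0.253
IL9: ΔΔCt = (29.75−16.53) − (26.09−17.30) = 13.22 − 8.79 = 4.43; fold change = 2^-4.43 = 0.046
AKT11: ΔΔCt = (24.16−16.53) − (20.12−17.30) = 7.63 − 2.82 = 4.81; fold change = 2^-4.81 = 0.036
AKT11 has the largest |ΔΔCt| = 4.81.

0.036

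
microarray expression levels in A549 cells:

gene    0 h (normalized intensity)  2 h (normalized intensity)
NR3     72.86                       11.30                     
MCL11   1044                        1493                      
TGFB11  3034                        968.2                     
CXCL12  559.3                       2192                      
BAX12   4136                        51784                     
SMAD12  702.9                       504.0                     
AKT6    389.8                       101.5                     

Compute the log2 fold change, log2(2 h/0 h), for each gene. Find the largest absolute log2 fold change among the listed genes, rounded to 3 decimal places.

3.646

log2(11.30/72.86) = -2.689  (NR3)
log2(1493/1044) = 0.516  (MCL11)
log2(968.2/3034) = -1.648  (TGFB11)
log2(2192/559.3) = 1.971  (CXCL12)
log2(51784/4136) = 3.646  (BAX12)
log2(504.0/702.9) = -0.480  (SMAD12)
log2(101.5/389.8) = -1.941  (AKT6)
The largest magnitude belongs to BAX12.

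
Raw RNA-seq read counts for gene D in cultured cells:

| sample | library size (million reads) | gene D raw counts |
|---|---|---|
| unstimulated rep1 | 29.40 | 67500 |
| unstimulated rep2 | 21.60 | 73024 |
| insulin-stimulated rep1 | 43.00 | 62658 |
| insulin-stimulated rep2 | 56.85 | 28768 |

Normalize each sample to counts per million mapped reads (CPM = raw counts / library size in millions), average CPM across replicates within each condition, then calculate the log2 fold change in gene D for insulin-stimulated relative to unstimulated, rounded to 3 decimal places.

-1.532

CPM(unstimulated rep1) = 67500 / 29.40 = 2295.9184
CPM(unstimulated rep2) = 73024 / 21.60 = 3380.7407
CPM(insulin-stimulated rep1) = 62658 / 43.00 = 1457.1628
CPM(insulin-stimulated rep2) = 28768 / 56.85 = 506.0334
mean CPM(unstimulated) = 2838.3296; mean CPM(insulin-stimulated) = 981.5981
Fold change = 981.5981 / 2838.3296 = 0.34584
log2(0.34584) = -1.5318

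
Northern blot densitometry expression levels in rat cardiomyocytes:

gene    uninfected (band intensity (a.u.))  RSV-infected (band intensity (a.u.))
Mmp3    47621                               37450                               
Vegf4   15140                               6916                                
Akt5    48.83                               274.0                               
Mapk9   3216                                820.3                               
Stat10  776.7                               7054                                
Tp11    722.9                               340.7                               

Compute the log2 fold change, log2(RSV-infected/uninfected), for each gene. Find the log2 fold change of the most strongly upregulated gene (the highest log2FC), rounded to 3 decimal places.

log2(37450/47621) = -0.347  (Mmp3)
log2(6916/15140) = -1.130  (Vegf4)
log2(274.0/48.83) = 2.488  (Akt5)
log2(820.3/3216) = -1.971  (Mapk9)
log2(7054/776.7) = 3.183  (Stat10)
log2(340.7/722.9) = -1.085  (Tp11)
Stat10 is most strongly upregulated.

3.183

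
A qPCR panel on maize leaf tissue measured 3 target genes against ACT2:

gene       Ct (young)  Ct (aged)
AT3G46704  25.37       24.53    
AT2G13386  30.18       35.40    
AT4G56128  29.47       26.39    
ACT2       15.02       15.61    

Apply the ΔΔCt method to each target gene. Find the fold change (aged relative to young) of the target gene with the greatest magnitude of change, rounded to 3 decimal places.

AT3G46704: ΔΔCt = (24.53−15.61) − (25.37−15.02) = 8.92 − 10.35 = -1.43; fold change = 2^1.43 = 2.694
AT2G13386: ΔΔCt = (35.40−15.61) − (30.18−15.02) = 19.79 − 15.16 = 4.63; fold change = 2^-4.63 = 0.040
AT4G56128: ΔΔCt = (26.39−15.61) − (29.47−15.02) = 10.78 − 14.45 = -3.67; fold change = 2^3.67 = 12.729
AT2G13386 has the largest |ΔΔCt| = 4.63.

0.040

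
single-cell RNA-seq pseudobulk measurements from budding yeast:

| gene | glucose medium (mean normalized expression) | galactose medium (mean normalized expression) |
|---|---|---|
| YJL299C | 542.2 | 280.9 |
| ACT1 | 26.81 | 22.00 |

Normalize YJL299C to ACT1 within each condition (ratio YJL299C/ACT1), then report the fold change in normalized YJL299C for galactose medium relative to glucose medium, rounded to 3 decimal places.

0.631

YJL299C/ACT1 (glucose medium) = 542.2 / 26.81 = 20.224
YJL299C/ACT1 (galactose medium) = 280.9 / 22.00 = 12.768
Fold change = 12.768 / 20.224 = 0.6313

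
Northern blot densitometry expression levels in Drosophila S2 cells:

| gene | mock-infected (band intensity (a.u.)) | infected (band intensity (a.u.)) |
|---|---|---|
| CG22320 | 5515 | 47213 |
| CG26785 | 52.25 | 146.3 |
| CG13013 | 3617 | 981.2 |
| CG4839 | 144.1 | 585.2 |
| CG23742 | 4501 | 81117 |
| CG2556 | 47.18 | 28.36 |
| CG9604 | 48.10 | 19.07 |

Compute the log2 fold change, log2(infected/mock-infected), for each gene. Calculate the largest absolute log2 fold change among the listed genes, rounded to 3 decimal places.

log2(47213/5515) = 3.098  (CG22320)
log2(146.3/52.25) = 1.485  (CG26785)
log2(981.2/3617) = -1.882  (CG13013)
log2(585.2/144.1) = 2.022  (CG4839)
log2(81117/4501) = 4.172  (CG23742)
log2(28.36/47.18) = -0.734  (CG2556)
log2(19.07/48.10) = -1.335  (CG9604)
The largest magnitude belongs to CG23742.

4.172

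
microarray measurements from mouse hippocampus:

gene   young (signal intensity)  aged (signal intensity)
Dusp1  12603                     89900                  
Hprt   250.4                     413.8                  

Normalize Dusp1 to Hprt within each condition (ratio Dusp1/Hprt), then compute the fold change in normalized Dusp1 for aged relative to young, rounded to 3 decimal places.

4.316

Dusp1/Hprt (young) = 12603 / 250.4 = 50.331
Dusp1/Hprt (aged) = 89900 / 413.8 = 217.25
Fold change = 217.25 / 50.331 = 4.3165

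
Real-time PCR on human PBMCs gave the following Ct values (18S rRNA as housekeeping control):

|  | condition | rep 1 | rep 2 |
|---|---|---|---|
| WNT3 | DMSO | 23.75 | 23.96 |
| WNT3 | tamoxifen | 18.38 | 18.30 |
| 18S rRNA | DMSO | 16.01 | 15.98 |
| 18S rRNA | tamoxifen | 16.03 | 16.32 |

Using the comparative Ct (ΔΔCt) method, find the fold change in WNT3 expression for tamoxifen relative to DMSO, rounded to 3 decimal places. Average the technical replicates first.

Mean Ct: WNT3 DMSO 23.855; WNT3 tamoxifen 18.340; 18S rRNA DMSO 15.995; 18S rRNA tamoxifen 16.175
ΔCt(DMSO) = 23.855 − 15.995 = 7.860
ΔCt(tamoxifen) = 18.340 − 16.175 = 2.165
ΔΔCt = 2.165 − 7.860 = -5.695
Fold change = 2^(−(-5.695)) = 2^5.695 = 51.8043

51.804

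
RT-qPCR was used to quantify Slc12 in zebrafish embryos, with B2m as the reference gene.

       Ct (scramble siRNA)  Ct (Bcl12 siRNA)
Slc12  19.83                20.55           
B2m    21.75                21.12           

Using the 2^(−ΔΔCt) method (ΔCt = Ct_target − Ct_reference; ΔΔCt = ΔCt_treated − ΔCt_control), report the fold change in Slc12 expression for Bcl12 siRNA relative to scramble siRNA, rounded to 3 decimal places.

0.392

ΔCt(scramble siRNA) = 19.830 − 21.750 = -1.920
ΔCt(Bcl12 siRNA) = 20.550 − 21.120 = -0.570
ΔΔCt = -0.570 − (-1.920) = 1.350
Fold change = 2^(−1.350) = 0.3923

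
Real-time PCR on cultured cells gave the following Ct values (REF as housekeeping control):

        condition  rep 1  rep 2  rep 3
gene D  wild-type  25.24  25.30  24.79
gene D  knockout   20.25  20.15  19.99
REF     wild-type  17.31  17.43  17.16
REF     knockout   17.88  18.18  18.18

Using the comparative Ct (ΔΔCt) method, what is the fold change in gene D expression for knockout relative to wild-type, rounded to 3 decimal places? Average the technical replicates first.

54.192

Mean Ct: gene D wild-type 25.110; gene D knockout 20.130; REF wild-type 17.300; REF knockout 18.080
ΔCt(wild-type) = 25.110 − 17.300 = 7.810
ΔCt(knockout) = 20.130 − 18.080 = 2.050
ΔΔCt = 2.050 − 7.810 = -5.760
Fold change = 2^(−(-5.760)) = 2^5.760 = 54.1917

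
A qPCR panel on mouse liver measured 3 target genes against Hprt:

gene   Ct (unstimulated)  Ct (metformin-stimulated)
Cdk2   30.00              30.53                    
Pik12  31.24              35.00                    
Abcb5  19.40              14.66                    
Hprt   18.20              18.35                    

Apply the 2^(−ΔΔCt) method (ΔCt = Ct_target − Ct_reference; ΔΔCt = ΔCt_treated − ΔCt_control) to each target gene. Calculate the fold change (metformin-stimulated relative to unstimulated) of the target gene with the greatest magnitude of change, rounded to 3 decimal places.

29.651

Cdk2: ΔΔCt = (30.53−18.35) − (30.00−18.20) = 12.18 − 11.80 = 0.38; fold change = 2^-0.38 = 0.768
Pik12: ΔΔCt = (35.00−18.35) − (31.24−18.20) = 16.65 − 13.04 = 3.61; fold change = 2^-3.61 = 0.082
Abcb5: ΔΔCt = (14.66−18.35) − (19.40−18.20) = -3.69 − 1.20 = -4.89; fold change = 2^4.89 = 29.651
Abcb5 has the largest |ΔΔCt| = 4.89.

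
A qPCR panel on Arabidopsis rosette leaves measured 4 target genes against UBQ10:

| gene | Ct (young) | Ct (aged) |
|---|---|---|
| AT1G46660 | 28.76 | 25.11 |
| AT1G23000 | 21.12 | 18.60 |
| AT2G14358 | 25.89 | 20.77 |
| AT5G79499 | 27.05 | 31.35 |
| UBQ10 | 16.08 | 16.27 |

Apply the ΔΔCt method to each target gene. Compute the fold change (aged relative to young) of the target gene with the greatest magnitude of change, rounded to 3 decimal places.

AT1G46660: ΔΔCt = (25.11−16.27) − (28.76−16.08) = 8.84 − 12.68 = -3.84; fold change = 2^3.84 = 14.320
AT1G23000: ΔΔCt = (18.60−16.27) − (21.12−16.08) = 2.33 − 5.04 = -2.71; fold change = 2^2.71 = 6.543
AT2G14358: ΔΔCt = (20.77−16.27) − (25.89−16.08) = 4.50 − 9.81 = -5.31; fold change = 2^5.31 = 39.671
AT5G79499: ΔΔCt = (31.35−16.27) − (27.05−16.08) = 15.08 − 10.97 = 4.11; fold change = 2^-4.11 = 0.058
AT2G14358 has the largest |ΔΔCt| = 5.31.

39.671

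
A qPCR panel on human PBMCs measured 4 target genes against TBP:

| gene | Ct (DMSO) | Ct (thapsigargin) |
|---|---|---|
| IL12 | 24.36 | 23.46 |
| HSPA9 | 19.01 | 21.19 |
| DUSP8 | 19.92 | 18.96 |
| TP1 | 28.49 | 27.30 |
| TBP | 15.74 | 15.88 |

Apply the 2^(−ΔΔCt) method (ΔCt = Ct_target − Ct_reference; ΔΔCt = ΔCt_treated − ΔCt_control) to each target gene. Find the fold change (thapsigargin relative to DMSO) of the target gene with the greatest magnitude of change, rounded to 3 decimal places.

0.243

IL12: ΔΔCt = (23.46−15.88) − (24.36−15.74) = 7.58 − 8.62 = -1.04; fold change = 2^1.04 = 2.056
HSPA9: ΔΔCt = (21.19−15.88) − (19.01−15.74) = 5.31 − 3.27 = 2.04; fold change = 2^-2.04 = 0.243
DUSP8: ΔΔCt = (18.96−15.88) − (19.92−15.74) = 3.08 − 4.18 = -1.10; fold change = 2^1.10 = 2.144
TP1: ΔΔCt = (27.30−15.88) − (28.49−15.74) = 11.42 − 12.75 = -1.33; fold change = 2^1.33 = 2.514
HSPA9 has the largest |ΔΔCt| = 2.04.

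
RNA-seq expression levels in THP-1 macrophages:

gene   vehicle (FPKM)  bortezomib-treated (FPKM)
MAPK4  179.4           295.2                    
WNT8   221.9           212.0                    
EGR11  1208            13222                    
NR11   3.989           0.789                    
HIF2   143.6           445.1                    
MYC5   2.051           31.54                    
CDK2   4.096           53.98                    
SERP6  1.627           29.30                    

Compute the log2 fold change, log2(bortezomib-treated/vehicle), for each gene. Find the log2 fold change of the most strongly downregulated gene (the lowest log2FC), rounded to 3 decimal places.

log2(295.2/179.4) = 0.719  (MAPK4)
log2(212.0/221.9) = -0.066  (WNT8)
log2(13222/1208) = 3.452  (EGR11)
log2(0.789/3.989) = -2.338  (NR11)
log2(445.1/143.6) = 1.632  (HIF2)
log2(31.54/2.051) = 3.943  (MYC5)
log2(53.98/4.096) = 3.720  (CDK2)
log2(29.30/1.627) = 4.171  (SERP6)
NR11 is most strongly downregulated.

-2.338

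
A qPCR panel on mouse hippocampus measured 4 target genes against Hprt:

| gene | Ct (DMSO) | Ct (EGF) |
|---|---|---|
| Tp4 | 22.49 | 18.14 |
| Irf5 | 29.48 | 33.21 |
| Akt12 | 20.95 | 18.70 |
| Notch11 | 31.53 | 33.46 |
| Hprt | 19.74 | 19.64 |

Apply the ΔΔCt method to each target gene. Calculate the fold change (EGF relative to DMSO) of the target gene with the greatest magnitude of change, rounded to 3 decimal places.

19.027

Tp4: ΔΔCt = (18.14−19.64) − (22.49−19.74) = -1.50 − 2.75 = -4.25; fold change = 2^4.25 = 19.027
Irf5: ΔΔCt = (33.21−19.64) − (29.48−19.74) = 13.57 − 9.74 = 3.83; fold change = 2^-3.83 = 0.070
Akt12: ΔΔCt = (18.70−19.64) − (20.95−19.74) = -0.94 − 1.21 = -2.15; fold change = 2^2.15 = 4.438
Notch11: ΔΔCt = (33.46−19.64) − (31.53−19.74) = 13.82 − 11.79 = 2.03; fold change = 2^-2.03 = 0.245
Tp4 has the largest |ΔΔCt| = 4.25.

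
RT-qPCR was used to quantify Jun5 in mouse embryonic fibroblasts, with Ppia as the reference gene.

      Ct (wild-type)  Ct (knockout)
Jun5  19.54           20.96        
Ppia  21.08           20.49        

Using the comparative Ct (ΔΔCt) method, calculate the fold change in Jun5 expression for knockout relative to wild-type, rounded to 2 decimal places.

0.25

ΔCt(wild-type) = 19.540 − 21.080 = -1.540
ΔCt(knockout) = 20.960 − 20.490 = 0.470
ΔΔCt = 0.470 − (-1.540) = 2.010
Fold change = 2^(−2.010) = 0.248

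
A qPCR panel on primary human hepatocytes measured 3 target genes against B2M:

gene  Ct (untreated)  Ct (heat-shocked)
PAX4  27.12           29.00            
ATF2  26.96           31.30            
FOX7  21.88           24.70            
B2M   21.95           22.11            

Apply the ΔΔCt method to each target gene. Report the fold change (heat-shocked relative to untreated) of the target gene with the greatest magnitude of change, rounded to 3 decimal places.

PAX4: ΔΔCt = (29.00−22.11) − (27.12−21.95) = 6.89 − 5.17 = 1.72; fold change = 2^-1.72 = 0.304
ATF2: ΔΔCt = (31.30−22.11) − (26.96−21.95) = 9.19 − 5.01 = 4.18; fold change = 2^-4.18 = 0.055
FOX7: ΔΔCt = (24.70−22.11) − (21.88−21.95) = 2.59 − (-0.07) = 2.66; fold change = 2^-2.66 = 0.158
ATF2 has the largest |ΔΔCt| = 4.18.

0.055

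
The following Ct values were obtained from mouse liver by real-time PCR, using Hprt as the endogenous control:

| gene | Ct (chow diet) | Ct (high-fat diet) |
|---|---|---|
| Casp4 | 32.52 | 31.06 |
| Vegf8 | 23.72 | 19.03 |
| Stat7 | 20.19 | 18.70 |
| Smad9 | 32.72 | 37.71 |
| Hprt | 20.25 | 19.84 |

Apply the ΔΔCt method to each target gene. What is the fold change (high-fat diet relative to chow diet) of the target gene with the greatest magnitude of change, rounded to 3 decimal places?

0.024

Casp4: ΔΔCt = (31.06−19.84) − (32.52−20.25) = 11.22 − 12.27 = -1.05; fold change = 2^1.05 = 2.071
Vegf8: ΔΔCt = (19.03−19.84) − (23.72−20.25) = -0.81 − 3.47 = -4.28; fold change = 2^4.28 = 19.427
Stat7: ΔΔCt = (18.70−19.84) − (20.19−20.25) = -1.14 − (-0.06) = -1.08; fold change = 2^1.08 = 2.114
Smad9: ΔΔCt = (37.71−19.84) − (32.72−20.25) = 17.87 − 12.47 = 5.40; fold change = 2^-5.40 = 0.024
Smad9 has the largest |ΔΔCt| = 5.40.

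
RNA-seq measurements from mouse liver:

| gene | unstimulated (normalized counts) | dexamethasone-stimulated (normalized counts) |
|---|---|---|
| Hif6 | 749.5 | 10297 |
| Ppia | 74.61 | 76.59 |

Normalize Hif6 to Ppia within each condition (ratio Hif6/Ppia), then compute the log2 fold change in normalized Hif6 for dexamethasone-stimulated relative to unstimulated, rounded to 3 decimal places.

Hif6/Ppia (unstimulated) = 749.5 / 74.61 = 10.046
Hif6/Ppia (dexamethasone-stimulated) = 10297 / 76.59 = 134.44
Fold change = 134.44 / 10.046 = 13.3833
log2(13.3833) = 3.7424

3.742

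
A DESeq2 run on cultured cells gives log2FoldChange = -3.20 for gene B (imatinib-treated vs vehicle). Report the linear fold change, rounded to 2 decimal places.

0.11

Fold change = 2^(-3.20) = 0.109
That is, gene B drops to 10.9% of the vehicle level.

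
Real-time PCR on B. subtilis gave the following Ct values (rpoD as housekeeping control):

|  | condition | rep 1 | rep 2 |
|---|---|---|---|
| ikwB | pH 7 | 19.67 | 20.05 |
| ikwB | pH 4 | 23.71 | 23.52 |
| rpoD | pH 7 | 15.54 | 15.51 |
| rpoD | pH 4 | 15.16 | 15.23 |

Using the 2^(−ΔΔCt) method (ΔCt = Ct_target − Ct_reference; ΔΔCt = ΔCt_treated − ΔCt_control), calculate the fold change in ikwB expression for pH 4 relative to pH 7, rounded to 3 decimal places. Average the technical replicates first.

Mean Ct: ikwB pH 7 19.860; ikwB pH 4 23.615; rpoD pH 7 15.525; rpoD pH 4 15.195
ΔCt(pH 7) = 19.860 − 15.525 = 4.335
ΔCt(pH 4) = 23.615 − 15.195 = 8.420
ΔΔCt = 8.420 − 4.335 = 4.085
Fold change = 2^(−4.085) = 0.0589

0.059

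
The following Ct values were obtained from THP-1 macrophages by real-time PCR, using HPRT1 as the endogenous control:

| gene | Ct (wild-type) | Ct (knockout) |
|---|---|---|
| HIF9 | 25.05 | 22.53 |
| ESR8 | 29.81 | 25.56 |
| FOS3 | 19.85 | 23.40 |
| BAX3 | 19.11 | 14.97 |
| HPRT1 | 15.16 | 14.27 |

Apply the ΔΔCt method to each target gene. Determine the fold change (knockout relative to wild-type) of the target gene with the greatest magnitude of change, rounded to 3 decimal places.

0.046

HIF9: ΔΔCt = (22.53−14.27) − (25.05−15.16) = 8.26 − 9.89 = -1.63; fold change = 2^1.63 = 3.095
ESR8: ΔΔCt = (25.56−14.27) − (29.81−15.16) = 11.29 − 14.65 = -3.36; fold change = 2^3.36 = 10.267
FOS3: ΔΔCt = (23.40−14.27) − (19.85−15.16) = 9.13 − 4.69 = 4.44; fold change = 2^-4.44 = 0.046
BAX3: ΔΔCt = (14.97−14.27) − (19.11−15.16) = 0.70 − 3.95 = -3.25; fold change = 2^3.25 = 9.514
FOS3 has the largest |ΔΔCt| = 4.44.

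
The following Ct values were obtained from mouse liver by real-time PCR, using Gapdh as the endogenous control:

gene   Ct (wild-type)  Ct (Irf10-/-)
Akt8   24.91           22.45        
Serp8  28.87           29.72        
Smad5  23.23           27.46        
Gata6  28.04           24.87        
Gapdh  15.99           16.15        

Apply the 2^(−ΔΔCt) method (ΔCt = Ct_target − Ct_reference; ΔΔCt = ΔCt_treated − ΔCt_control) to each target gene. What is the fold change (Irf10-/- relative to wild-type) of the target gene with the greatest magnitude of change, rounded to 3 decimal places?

Akt8: ΔΔCt = (22.45−16.15) − (24.91−15.99) = 6.30 − 8.92 = -2.62; fold change = 2^2.62 = 6.148
Serp8: ΔΔCt = (29.72−16.15) − (28.87−15.99) = 13.57 − 12.88 = 0.69; fold change = 2^-0.69 = 0.620
Smad5: ΔΔCt = (27.46−16.15) − (23.23−15.99) = 11.31 − 7.24 = 4.07; fold change = 2^-4.07 = 0.060
Gata6: ΔΔCt = (24.87−16.15) − (28.04−15.99) = 8.72 − 12.05 = -3.33; fold change = 2^3.33 = 10.056
Smad5 has the largest |ΔΔCt| = 4.07.

0.060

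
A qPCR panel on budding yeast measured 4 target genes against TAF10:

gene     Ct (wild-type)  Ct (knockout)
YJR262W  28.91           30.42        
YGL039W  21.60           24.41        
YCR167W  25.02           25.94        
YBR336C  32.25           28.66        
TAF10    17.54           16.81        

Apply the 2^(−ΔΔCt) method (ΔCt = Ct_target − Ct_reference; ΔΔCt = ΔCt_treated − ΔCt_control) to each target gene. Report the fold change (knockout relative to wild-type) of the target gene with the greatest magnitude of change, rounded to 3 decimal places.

0.086

YJR262W: ΔΔCt = (30.42−16.81) − (28.91−17.54) = 13.61 − 11.37 = 2.24; fold change = 2^-2.24 = 0.212
YGL039W: ΔΔCt = (24.41−16.81) − (21.60−17.54) = 7.60 − 4.06 = 3.54; fold change = 2^-3.54 = 0.086
YCR167W: ΔΔCt = (25.94−16.81) − (25.02−17.54) = 9.13 − 7.48 = 1.65; fold change = 2^-1.65 = 0.319
YBR336C: ΔΔCt = (28.66−16.81) − (32.25−17.54) = 11.85 − 14.71 = -2.86; fold change = 2^2.86 = 7.260
YGL039W has the largest |ΔΔCt| = 3.54.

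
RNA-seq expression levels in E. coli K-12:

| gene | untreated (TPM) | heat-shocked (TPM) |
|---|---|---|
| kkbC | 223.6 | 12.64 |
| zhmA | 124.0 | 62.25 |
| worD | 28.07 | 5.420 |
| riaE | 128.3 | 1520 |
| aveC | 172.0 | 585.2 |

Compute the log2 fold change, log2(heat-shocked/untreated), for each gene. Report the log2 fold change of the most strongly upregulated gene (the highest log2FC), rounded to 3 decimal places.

log2(12.64/223.6) = -4.145  (kkbC)
log2(62.25/124.0) = -0.994  (zhmA)
log2(5.420/28.07) = -2.373  (worD)
log2(1520/128.3) = 3.566  (riaE)
log2(585.2/172.0) = 1.767  (aveC)
riaE is most strongly upregulated.

3.566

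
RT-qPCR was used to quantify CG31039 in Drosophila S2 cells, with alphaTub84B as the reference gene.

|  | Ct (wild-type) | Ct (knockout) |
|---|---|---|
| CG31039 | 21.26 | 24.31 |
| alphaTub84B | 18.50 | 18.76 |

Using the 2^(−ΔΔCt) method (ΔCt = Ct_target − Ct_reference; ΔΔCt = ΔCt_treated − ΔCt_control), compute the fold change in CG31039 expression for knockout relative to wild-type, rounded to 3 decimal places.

ΔCt(wild-type) = 21.260 − 18.500 = 2.760
ΔCt(knockout) = 24.310 − 18.760 = 5.550
ΔΔCt = 5.550 − 2.760 = 2.790
Fold change = 2^(−2.790) = 0.1446

0.145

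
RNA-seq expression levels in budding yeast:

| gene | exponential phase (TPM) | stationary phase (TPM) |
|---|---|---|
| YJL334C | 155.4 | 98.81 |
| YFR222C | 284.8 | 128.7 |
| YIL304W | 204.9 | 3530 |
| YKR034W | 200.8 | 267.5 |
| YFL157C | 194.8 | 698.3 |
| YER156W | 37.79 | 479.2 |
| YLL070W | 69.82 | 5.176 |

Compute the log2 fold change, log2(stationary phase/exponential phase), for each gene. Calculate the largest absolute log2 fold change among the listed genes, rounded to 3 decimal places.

4.107

log2(98.81/155.4) = -0.653  (YJL334C)
log2(128.7/284.8) = -1.146  (YFR222C)
log2(3530/204.9) = 4.107  (YIL304W)
log2(267.5/200.8) = 0.414  (YKR034W)
log2(698.3/194.8) = 1.842  (YFL157C)
log2(479.2/37.79) = 3.665  (YER156W)
log2(5.176/69.82) = -3.754  (YLL070W)
The largest magnitude belongs to YIL304W.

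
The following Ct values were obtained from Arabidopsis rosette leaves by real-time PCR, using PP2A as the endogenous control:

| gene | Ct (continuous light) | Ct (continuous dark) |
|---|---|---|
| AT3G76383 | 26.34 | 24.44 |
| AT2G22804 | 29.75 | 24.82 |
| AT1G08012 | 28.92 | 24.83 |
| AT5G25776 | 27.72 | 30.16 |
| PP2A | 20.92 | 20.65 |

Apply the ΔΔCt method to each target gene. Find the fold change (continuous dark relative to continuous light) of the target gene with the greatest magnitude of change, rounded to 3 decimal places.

25.281

AT3G76383: ΔΔCt = (24.44−20.65) − (26.34−20.92) = 3.79 − 5.42 = -1.63; fold change = 2^1.63 = 3.095
AT2G22804: ΔΔCt = (24.82−20.65) − (29.75−20.92) = 4.17 − 8.83 = -4.66; fold change = 2^4.66 = 25.281
AT1G08012: ΔΔCt = (24.83−20.65) − (28.92−20.92) = 4.18 − 8.00 = -3.82; fold change = 2^3.82 = 14.123
AT5G25776: ΔΔCt = (30.16−20.65) − (27.72−20.92) = 9.51 − 6.80 = 2.71; fold change = 2^-2.71 = 0.153
AT2G22804 has the largest |ΔΔCt| = 4.66.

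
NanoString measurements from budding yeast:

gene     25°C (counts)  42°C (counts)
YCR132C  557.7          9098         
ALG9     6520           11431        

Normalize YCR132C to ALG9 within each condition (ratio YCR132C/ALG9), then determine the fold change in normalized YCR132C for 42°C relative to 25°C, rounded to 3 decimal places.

9.305

YCR132C/ALG9 (25°C) = 557.7 / 6520 = 0.085537
YCR132C/ALG9 (42°C) = 9098 / 11431 = 0.79591
Fold change = 0.79591 / 0.085537 = 9.3048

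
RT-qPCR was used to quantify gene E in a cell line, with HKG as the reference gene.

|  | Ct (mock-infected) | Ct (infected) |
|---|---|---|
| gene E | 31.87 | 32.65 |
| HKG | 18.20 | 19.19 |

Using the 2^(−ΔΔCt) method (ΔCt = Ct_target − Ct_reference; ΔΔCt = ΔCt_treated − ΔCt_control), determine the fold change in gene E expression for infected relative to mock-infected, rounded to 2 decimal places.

ΔCt(mock-infected) = 31.870 − 18.200 = 13.670
ΔCt(infected) = 32.650 − 19.190 = 13.460
ΔΔCt = 13.460 − 13.670 = -0.210
Fold change = 2^(−(-0.210)) = 2^0.210 = 1.157

1.16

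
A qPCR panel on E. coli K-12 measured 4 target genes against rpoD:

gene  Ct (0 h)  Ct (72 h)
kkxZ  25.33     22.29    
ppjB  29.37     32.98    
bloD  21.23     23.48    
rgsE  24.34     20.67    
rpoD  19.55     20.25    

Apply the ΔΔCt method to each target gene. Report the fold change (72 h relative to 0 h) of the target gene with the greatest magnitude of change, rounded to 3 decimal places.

20.678

kkxZ: ΔΔCt = (22.29−20.25) − (25.33−19.55) = 2.04 − 5.78 = -3.74; fold change = 2^3.74 = 13.361
ppjB: ΔΔCt = (32.98−20.25) − (29.37−19.55) = 12.73 − 9.82 = 2.91; fold change = 2^-2.91 = 0.133
bloD: ΔΔCt = (23.48−20.25) − (21.23−19.55) = 3.23 − 1.68 = 1.55; fold change = 2^-1.55 = 0.342
rgsE: ΔΔCt = (20.67−20.25) − (24.34−19.55) = 0.42 − 4.79 = -4.37; fold change = 2^4.37 = 20.678
rgsE has the largest |ΔΔCt| = 4.37.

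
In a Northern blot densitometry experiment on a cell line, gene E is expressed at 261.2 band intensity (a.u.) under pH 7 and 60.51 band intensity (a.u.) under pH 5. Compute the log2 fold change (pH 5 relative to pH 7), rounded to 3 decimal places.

-2.110

Fold change = 60.51 / 261.2 = 0.2317
log2(0.2317) = -2.1099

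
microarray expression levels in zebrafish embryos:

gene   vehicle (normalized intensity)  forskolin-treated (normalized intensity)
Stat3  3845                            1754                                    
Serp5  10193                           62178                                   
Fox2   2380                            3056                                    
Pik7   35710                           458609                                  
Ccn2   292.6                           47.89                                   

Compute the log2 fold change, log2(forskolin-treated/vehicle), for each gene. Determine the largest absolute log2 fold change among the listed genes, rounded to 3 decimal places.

log2(1754/3845) = -1.132  (Stat3)
log2(62178/10193) = 2.609  (Serp5)
log2(3056/2380) = 0.361  (Fox2)
log2(458609/35710) = 3.683  (Pik7)
log2(47.89/292.6) = -2.611  (Ccn2)
The largest magnitude belongs to Pik7.

3.683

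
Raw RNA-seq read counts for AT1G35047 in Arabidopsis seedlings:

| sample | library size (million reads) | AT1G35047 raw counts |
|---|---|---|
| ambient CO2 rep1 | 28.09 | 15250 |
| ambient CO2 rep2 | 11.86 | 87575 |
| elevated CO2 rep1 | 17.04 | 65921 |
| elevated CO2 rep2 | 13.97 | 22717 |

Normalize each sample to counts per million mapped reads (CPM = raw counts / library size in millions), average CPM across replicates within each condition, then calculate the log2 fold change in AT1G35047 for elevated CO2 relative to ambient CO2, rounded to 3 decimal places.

CPM(ambient CO2 rep1) = 15250 / 28.09 = 542.8978
CPM(ambient CO2 rep2) = 87575 / 11.86 = 7384.0641
CPM(elevated CO2 rep1) = 65921 / 17.04 = 3868.6033
CPM(elevated CO2 rep2) = 22717 / 13.97 = 1626.1274
mean CPM(ambient CO2) = 3963.4810; mean CPM(elevated CO2) = 2747.3654
Fold change = 2747.3654 / 3963.4810 = 0.69317
log2(0.69317) = -0.5287

-0.529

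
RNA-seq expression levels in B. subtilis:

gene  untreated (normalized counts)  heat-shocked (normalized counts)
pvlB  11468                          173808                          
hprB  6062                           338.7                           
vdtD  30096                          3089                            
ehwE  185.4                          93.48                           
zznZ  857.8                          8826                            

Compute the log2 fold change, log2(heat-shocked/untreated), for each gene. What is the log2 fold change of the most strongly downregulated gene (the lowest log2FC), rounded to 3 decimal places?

-4.162

log2(173808/11468) = 3.922  (pvlB)
log2(338.7/6062) = -4.162  (hprB)
log2(3089/30096) = -3.284  (vdtD)
log2(93.48/185.4) = -0.988  (ehwE)
log2(8826/857.8) = 3.363  (zznZ)
hprB is most strongly downregulated.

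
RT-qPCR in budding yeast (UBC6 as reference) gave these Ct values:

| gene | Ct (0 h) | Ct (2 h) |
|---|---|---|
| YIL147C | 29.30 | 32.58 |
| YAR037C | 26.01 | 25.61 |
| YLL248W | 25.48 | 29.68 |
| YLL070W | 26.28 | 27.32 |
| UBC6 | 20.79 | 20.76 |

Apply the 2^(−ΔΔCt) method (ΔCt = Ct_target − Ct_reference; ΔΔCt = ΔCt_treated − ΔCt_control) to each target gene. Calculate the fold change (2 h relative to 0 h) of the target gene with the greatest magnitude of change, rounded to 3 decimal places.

0.053

YIL147C: ΔΔCt = (32.58−20.76) − (29.30−20.79) = 11.82 − 8.51 = 3.31; fold change = 2^-3.31 = 0.101
YAR037C: ΔΔCt = (25.61−20.76) − (26.01−20.79) = 4.85 − 5.22 = -0.37; fold change = 2^0.37 = 1.292
YLL248W: ΔΔCt = (29.68−20.76) − (25.48−20.79) = 8.92 − 4.69 = 4.23; fold change = 2^-4.23 = 0.053
YLL070W: ΔΔCt = (27.32−20.76) − (26.28−20.79) = 6.56 − 5.49 = 1.07; fold change = 2^-1.07 = 0.476
YLL248W has the largest |ΔΔCt| = 4.23.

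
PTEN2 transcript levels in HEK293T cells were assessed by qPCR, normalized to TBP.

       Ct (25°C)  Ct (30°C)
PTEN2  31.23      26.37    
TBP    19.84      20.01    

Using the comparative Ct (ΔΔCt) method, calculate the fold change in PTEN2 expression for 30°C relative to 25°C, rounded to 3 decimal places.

ΔCt(25°C) = 31.230 − 19.840 = 11.390
ΔCt(30°C) = 26.370 − 20.010 = 6.360
ΔΔCt = 6.360 − 11.390 = -5.030
Fold change = 2^(−(-5.030)) = 2^5.030 = 32.6724

32.672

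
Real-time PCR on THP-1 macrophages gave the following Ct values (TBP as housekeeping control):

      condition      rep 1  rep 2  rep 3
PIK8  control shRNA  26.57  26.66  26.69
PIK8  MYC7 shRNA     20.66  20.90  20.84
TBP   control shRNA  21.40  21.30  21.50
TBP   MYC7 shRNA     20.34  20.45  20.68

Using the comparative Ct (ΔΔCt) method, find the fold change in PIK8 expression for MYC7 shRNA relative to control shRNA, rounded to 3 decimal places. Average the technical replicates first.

30.484

Mean Ct: PIK8 control shRNA 26.640; PIK8 MYC7 shRNA 20.800; TBP control shRNA 21.400; TBP MYC7 shRNA 20.490
ΔCt(control shRNA) = 26.640 − 21.400 = 5.240
ΔCt(MYC7 shRNA) = 20.800 − 20.490 = 0.310
ΔΔCt = 0.310 − 5.240 = -4.930
Fold change = 2^(−(-4.930)) = 2^4.930 = 30.4844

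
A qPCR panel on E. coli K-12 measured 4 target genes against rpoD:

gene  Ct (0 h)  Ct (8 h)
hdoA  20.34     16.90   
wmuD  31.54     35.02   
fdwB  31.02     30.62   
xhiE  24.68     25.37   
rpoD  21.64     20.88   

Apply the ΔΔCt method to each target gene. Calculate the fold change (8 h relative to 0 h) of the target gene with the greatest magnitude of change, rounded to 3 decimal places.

hdoA: ΔΔCt = (16.90−20.88) − (20.34−21.64) = -3.98 − (-1.30) = -2.68; fold change = 2^2.68 = 6.409
wmuD: ΔΔCt = (35.02−20.88) − (31.54−21.64) = 14.14 − 9.90 = 4.24; fold change = 2^-4.24 = 0.053
fdwB: ΔΔCt = (30.62−20.88) − (31.02−21.64) = 9.74 − 9.38 = 0.36; fold change = 2^-0.36 = 0.779
xhiE: ΔΔCt = (25.37−20.88) − (24.68−21.64) = 4.49 − 3.04 = 1.45; fold change = 2^-1.45 = 0.366
wmuD has the largest |ΔΔCt| = 4.24.

0.053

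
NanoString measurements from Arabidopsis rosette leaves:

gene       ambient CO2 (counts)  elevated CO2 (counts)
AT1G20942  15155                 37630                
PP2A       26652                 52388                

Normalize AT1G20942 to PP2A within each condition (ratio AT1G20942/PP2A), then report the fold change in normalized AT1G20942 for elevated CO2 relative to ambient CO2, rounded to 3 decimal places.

1.263

AT1G20942/PP2A (ambient CO2) = 15155 / 26652 = 0.56863
AT1G20942/PP2A (elevated CO2) = 37630 / 52388 = 0.71829
Fold change = 0.71829 / 0.56863 = 1.2632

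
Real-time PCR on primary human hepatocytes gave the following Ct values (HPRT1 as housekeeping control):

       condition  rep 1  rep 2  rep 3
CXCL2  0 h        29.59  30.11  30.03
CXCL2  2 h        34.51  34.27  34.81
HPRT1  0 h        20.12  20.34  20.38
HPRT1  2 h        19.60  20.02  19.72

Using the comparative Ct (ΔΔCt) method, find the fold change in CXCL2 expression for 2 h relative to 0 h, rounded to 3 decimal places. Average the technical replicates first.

0.029

Mean Ct: CXCL2 0 h 29.910; CXCL2 2 h 34.530; HPRT1 0 h 20.280; HPRT1 2 h 19.780
ΔCt(0 h) = 29.910 − 20.280 = 9.630
ΔCt(2 h) = 34.530 − 19.780 = 14.750
ΔΔCt = 14.750 − 9.630 = 5.120
Fold change = 2^(−5.120) = 0.0288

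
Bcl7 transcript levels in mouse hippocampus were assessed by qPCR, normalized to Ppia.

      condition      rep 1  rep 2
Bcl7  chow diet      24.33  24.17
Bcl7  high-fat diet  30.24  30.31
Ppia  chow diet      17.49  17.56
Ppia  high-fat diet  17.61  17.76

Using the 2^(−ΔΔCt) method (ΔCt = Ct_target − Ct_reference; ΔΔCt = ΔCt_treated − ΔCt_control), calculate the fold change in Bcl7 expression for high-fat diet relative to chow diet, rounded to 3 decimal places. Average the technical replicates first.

0.017

Mean Ct: Bcl7 chow diet 24.250; Bcl7 high-fat diet 30.275; Ppia chow diet 17.525; Ppia high-fat diet 17.685
ΔCt(chow diet) = 24.250 − 17.525 = 6.725
ΔCt(high-fat diet) = 30.275 − 17.685 = 12.590
ΔΔCt = 12.590 − 6.725 = 5.865
Fold change = 2^(−5.865) = 0.0172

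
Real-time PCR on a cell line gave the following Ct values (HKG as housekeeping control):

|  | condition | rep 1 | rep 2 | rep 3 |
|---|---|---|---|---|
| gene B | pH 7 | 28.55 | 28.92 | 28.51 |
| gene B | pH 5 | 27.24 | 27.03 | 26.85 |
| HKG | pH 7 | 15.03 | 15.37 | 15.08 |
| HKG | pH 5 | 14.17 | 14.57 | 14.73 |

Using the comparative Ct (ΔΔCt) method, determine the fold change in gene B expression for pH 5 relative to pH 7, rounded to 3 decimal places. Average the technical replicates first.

1.932

Mean Ct: gene B pH 7 28.660; gene B pH 5 27.040; HKG pH 7 15.160; HKG pH 5 14.490
ΔCt(pH 7) = 28.660 − 15.160 = 13.500
ΔCt(pH 5) = 27.040 − 14.490 = 12.550
ΔΔCt = 12.550 − 13.500 = -0.950
Fold change = 2^(−(-0.950)) = 2^0.950 = 1.9319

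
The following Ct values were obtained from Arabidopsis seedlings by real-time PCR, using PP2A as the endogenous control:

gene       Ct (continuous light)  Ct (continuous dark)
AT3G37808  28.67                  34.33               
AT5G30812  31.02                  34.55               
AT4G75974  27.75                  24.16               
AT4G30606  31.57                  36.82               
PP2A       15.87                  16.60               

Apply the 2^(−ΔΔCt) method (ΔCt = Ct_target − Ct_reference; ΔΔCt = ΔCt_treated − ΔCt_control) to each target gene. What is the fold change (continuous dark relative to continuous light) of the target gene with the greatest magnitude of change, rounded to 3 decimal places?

0.033

AT3G37808: ΔΔCt = (34.33−16.60) − (28.67−15.87) = 17.73 − 12.80 = 4.93; fold change = 2^-4.93 = 0.033
AT5G30812: ΔΔCt = (34.55−16.60) − (31.02−15.87) = 17.95 − 15.15 = 2.80; fold change = 2^-2.80 = 0.144
AT4G75974: ΔΔCt = (24.16−16.60) − (27.75−15.87) = 7.56 − 11.88 = -4.32; fold change = 2^4.32 = 19.973
AT4G30606: ΔΔCt = (36.82−16.60) − (31.57−15.87) = 20.22 − 15.70 = 4.52; fold change = 2^-4.52 = 0.044
AT3G37808 has the largest |ΔΔCt| = 4.93.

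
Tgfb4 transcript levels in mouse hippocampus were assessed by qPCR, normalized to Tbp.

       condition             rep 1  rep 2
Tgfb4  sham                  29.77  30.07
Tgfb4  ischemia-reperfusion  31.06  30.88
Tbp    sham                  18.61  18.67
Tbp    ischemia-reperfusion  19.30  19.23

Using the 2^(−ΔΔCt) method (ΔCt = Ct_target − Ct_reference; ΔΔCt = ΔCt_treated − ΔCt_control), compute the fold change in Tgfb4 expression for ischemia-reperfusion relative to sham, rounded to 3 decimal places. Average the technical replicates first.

Mean Ct: Tgfb4 sham 29.920; Tgfb4 ischemia-reperfusion 30.970; Tbp sham 18.640; Tbp ischemia-reperfusion 19.265
ΔCt(sham) = 29.920 − 18.640 = 11.280
ΔCt(ischemia-reperfusion) = 30.970 − 19.265 = 11.705
ΔΔCt = 11.705 − 11.280 = 0.425
Fold change = 2^(−0.425) = 0.7448

0.745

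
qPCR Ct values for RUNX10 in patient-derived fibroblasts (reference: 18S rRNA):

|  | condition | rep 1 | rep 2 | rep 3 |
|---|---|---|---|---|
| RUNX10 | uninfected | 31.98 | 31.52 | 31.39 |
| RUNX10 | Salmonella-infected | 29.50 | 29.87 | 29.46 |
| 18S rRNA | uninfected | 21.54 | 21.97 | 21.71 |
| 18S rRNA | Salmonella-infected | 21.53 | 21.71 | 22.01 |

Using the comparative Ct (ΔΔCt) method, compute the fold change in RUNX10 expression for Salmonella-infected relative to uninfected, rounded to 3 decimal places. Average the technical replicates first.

4.084

Mean Ct: RUNX10 uninfected 31.630; RUNX10 Salmonella-infected 29.610; 18S rRNA uninfected 21.740; 18S rRNA Salmonella-infected 21.750
ΔCt(uninfected) = 31.630 − 21.740 = 9.890
ΔCt(Salmonella-infected) = 29.610 − 21.750 = 7.860
ΔΔCt = 7.860 − 9.890 = -2.030
Fold change = 2^(−(-2.030)) = 2^2.030 = 4.0840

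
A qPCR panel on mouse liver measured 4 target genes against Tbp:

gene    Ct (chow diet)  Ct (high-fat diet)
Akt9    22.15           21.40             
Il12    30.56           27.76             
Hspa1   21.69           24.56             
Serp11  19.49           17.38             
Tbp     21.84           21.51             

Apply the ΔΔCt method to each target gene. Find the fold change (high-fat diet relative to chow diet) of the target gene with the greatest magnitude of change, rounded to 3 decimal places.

Akt9: ΔΔCt = (21.40−21.51) − (22.15−21.84) = -0.11 − 0.31 = -0.42; fold change = 2^0.42 = 1.338
Il12: ΔΔCt = (27.76−21.51) − (30.56−21.84) = 6.25 − 8.72 = -2.47; fold change = 2^2.47 = 5.540
Hspa1: ΔΔCt = (24.56−21.51) − (21.69−21.84) = 3.05 − (-0.15) = 3.20; fold change = 2^-3.20 = 0.109
Serp11: ΔΔCt = (17.38−21.51) − (19.49−21.84) = -4.13 − (-2.35) = -1.78; fold change = 2^1.78 = 3.434
Hspa1 has the largest |ΔΔCt| = 3.20.

0.109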